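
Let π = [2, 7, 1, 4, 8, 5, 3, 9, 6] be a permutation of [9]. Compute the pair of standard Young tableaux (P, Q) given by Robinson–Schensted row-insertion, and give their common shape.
P = [1, 3, 5, 6] / [2, 4, 8, 9] / [7];  Q = [1, 2, 5, 8] / [3, 4, 6, 9] / [7];  common shape = (4, 4, 1)

Row-insert the values π_1, π_2, … into P one at a time, bumping the leftmost entry strictly greater than the inserted value down to the next row. The recording tableau Q records, in position (i, j), the step at which that cell was added to P.
  Insert 2 (step 1): P = [2];  Q = [1]
  Insert 7 (step 2): P = [2, 7];  Q = [1, 2]
  Insert 1 (step 3): P = [1, 7] / [2];  Q = [1, 2] / [3]
  Insert 4 (step 4): P = [1, 4] / [2, 7];  Q = [1, 2] / [3, 4]
  Insert 8 (step 5): P = [1, 4, 8] / [2, 7];  Q = [1, 2, 5] / [3, 4]
  Insert 5 (step 6): P = [1, 4, 5] / [2, 7, 8];  Q = [1, 2, 5] / [3, 4, 6]
  Insert 3 (step 7): P = [1, 3, 5] / [2, 4, 8] / [7];  Q = [1, 2, 5] / [3, 4, 6] / [7]
  Insert 9 (step 8): P = [1, 3, 5, 9] / [2, 4, 8] / [7];  Q = [1, 2, 5, 8] / [3, 4, 6] / [7]
  Insert 6 (step 9): P = [1, 3, 5, 6] / [2, 4, 8, 9] / [7];  Q = [1, 2, 5, 8] / [3, 4, 6, 9] / [7]
Final shape: (4, 4, 1).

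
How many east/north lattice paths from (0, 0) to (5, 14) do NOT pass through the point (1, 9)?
Number of paths = 10368

Total paths from (0, 0) to (5, 14): C(19, 5) = 11628. Paths through (1, 9): (paths (0, 0) → (1, 9)) × (paths (1, 9) → (5, 14)) = C(10, 1) · C(9, 4) = 10 · 126 = 1260. Avoidance count = 11628 − 1260 = 10368.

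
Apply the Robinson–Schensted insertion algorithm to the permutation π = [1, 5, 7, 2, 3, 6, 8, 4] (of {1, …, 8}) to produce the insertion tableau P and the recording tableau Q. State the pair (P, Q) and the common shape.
P = [1, 2, 3, 4, 8] / [5, 6] / [7];  Q = [1, 2, 3, 6, 7] / [4, 5] / [8];  common shape = (5, 2, 1)

Row-insert the values π_1, π_2, … into P one at a time, bumping the leftmost entry strictly greater than the inserted value down to the next row. The recording tableau Q records, in position (i, j), the step at which that cell was added to P.
  Insert 1 (step 1): P = [1];  Q = [1]
  Insert 5 (step 2): P = [1, 5];  Q = [1, 2]
  Insert 7 (step 3): P = [1, 5, 7];  Q = [1, 2, 3]
  Insert 2 (step 4): P = [1, 2, 7] / [5];  Q = [1, 2, 3] / [4]
  Insert 3 (step 5): P = [1, 2, 3] / [5, 7];  Q = [1, 2, 3] / [4, 5]
  Insert 6 (step 6): P = [1, 2, 3, 6] / [5, 7];  Q = [1, 2, 3, 6] / [4, 5]
  Insert 8 (step 7): P = [1, 2, 3, 6, 8] / [5, 7];  Q = [1, 2, 3, 6, 7] / [4, 5]
  Insert 4 (step 8): P = [1, 2, 3, 4, 8] / [5, 6] / [7];  Q = [1, 2, 3, 6, 7] / [4, 5] / [8]
Final shape: (5, 2, 1).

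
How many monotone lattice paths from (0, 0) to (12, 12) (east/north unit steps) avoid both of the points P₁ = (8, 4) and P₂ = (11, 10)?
Number of paths = 1525723

Inclusion–exclusion. Total paths: C(24, 12) = 2704156. Through P₁: C(12, 8)·C(12, 4) = 245025. Through P₂: C(21, 11)·C(3, 1) = 1058148. Since P₁ is strictly southwest of P₂, a monotone path through both must visit P₁ then P₂; paths through both = C(12, 8)·C(9, 3)·C(3, 1) = 124740. Avoid both = 2704156 − 245025 − 1058148 + 124740 = 1525723.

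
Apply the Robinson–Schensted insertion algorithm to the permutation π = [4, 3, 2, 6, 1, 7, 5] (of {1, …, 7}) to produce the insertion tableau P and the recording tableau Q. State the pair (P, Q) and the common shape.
P = [1, 5, 7] / [2, 6] / [3] / [4];  Q = [1, 4, 6] / [2, 7] / [3] / [5];  common shape = (3, 2, 1, 1)

Row-insert the values π_1, π_2, … into P one at a time, bumping the leftmost entry strictly greater than the inserted value down to the next row. The recording tableau Q records, in position (i, j), the step at which that cell was added to P.
  Insert 4 (step 1): P = [4];  Q = [1]
  Insert 3 (step 2): P = [3] / [4];  Q = [1] / [2]
  Insert 2 (step 3): P = [2] / [3] / [4];  Q = [1] / [2] / [3]
  Insert 6 (step 4): P = [2, 6] / [3] / [4];  Q = [1, 4] / [2] / [3]
  Insert 1 (step 5): P = [1, 6] / [2] / [3] / [4];  Q = [1, 4] / [2] / [3] / [5]
  Insert 7 (step 6): P = [1, 6, 7] / [2] / [3] / [4];  Q = [1, 4, 6] / [2] / [3] / [5]
  Insert 5 (step 7): P = [1, 5, 7] / [2, 6] / [3] / [4];  Q = [1, 4, 6] / [2, 7] / [3] / [5]
Final shape: (3, 2, 1, 1).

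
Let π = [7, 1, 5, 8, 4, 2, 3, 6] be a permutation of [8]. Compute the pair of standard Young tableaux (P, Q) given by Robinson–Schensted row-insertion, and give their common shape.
P = [1, 2, 3, 6] / [4, 8] / [5] / [7];  Q = [1, 3, 4, 8] / [2, 7] / [5] / [6];  common shape = (4, 2, 1, 1)

Row-insert the values π_1, π_2, … into P one at a time, bumping the leftmost entry strictly greater than the inserted value down to the next row. The recording tableau Q records, in position (i, j), the step at which that cell was added to P.
  Insert 7 (step 1): P = [7];  Q = [1]
  Insert 1 (step 2): P = [1] / [7];  Q = [1] / [2]
  Insert 5 (step 3): P = [1, 5] / [7];  Q = [1, 3] / [2]
  Insert 8 (step 4): P = [1, 5, 8] / [7];  Q = [1, 3, 4] / [2]
  Insert 4 (step 5): P = [1, 4, 8] / [5] / [7];  Q = [1, 3, 4] / [2] / [5]
  Insert 2 (step 6): P = [1, 2, 8] / [4] / [5] / [7];  Q = [1, 3, 4] / [2] / [5] / [6]
  Insert 3 (step 7): P = [1, 2, 3] / [4, 8] / [5] / [7];  Q = [1, 3, 4] / [2, 7] / [5] / [6]
  Insert 6 (step 8): P = [1, 2, 3, 6] / [4, 8] / [5] / [7];  Q = [1, 3, 4, 8] / [2, 7] / [5] / [6]
Final shape: (4, 2, 1, 1).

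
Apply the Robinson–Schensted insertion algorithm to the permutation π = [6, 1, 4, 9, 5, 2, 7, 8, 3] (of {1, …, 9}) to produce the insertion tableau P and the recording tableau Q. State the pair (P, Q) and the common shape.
P = [1, 2, 3, 7, 8] / [4, 5] / [6, 9];  Q = [1, 3, 4, 7, 8] / [2, 5] / [6, 9];  common shape = (5, 2, 2)

Row-insert the values π_1, π_2, … into P one at a time, bumping the leftmost entry strictly greater than the inserted value down to the next row. The recording tableau Q records, in position (i, j), the step at which that cell was added to P.
  Insert 6 (step 1): P = [6];  Q = [1]
  Insert 1 (step 2): P = [1] / [6];  Q = [1] / [2]
  Insert 4 (step 3): P = [1, 4] / [6];  Q = [1, 3] / [2]
  Insert 9 (step 4): P = [1, 4, 9] / [6];  Q = [1, 3, 4] / [2]
  Insert 5 (step 5): P = [1, 4, 5] / [6, 9];  Q = [1, 3, 4] / [2, 5]
  Insert 2 (step 6): P = [1, 2, 5] / [4, 9] / [6];  Q = [1, 3, 4] / [2, 5] / [6]
  Insert 7 (step 7): P = [1, 2, 5, 7] / [4, 9] / [6];  Q = [1, 3, 4, 7] / [2, 5] / [6]
  Insert 8 (step 8): P = [1, 2, 5, 7, 8] / [4, 9] / [6];  Q = [1, 3, 4, 7, 8] / [2, 5] / [6]
  Insert 3 (step 9): P = [1, 2, 3, 7, 8] / [4, 5] / [6, 9];  Q = [1, 3, 4, 7, 8] / [2, 5] / [6, 9]
Final shape: (5, 2, 2).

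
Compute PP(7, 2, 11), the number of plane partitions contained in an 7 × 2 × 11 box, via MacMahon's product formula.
PP(7, 2, 11) = 200443464

Evaluate the triple product over i = 1..7, j = 1..2, k = 1..11. The factors are (2/1) · (3/2) · (4/3) · (5/4) · (6/5) · (7/6) · (8/7) · (9/8) · … (154 factors total). The numerators and denominators telescope so the product is an integer; carrying out the multiplication exactly gives PP(7, 2, 11) = 200443464.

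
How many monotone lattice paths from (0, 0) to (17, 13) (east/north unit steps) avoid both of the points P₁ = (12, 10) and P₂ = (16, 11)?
Number of paths = 54133679

Inclusion–exclusion. Total paths: C(30, 17) = 119759850. Through P₁: C(22, 12)·C(8, 5) = 36212176. Through P₂: C(27, 16)·C(3, 1) = 39113685. Since P₁ is strictly southwest of P₂, a monotone path through both must visit P₁ then P₂; paths through both = C(22, 12)·C(5, 4)·C(3, 1) = 9699690. Avoid both = 119759850 − 36212176 − 39113685 + 9699690 = 54133679.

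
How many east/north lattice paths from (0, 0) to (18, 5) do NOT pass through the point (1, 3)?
Number of paths = 32965

Total paths from (0, 0) to (18, 5): C(23, 18) = 33649. Paths through (1, 3): (paths (0, 0) → (1, 3)) × (paths (1, 3) → (18, 5)) = C(4, 1) · C(19, 17) = 4 · 171 = 684. Avoidance count = 33649 − 684 = 32965.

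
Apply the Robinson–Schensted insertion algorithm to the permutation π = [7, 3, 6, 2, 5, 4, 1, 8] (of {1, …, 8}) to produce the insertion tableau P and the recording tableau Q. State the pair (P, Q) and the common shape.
P = [1, 4, 8] / [2, 5] / [3] / [6] / [7];  Q = [1, 3, 8] / [2, 5] / [4] / [6] / [7];  common shape = (3, 2, 1, 1, 1)

Row-insert the values π_1, π_2, … into P one at a time, bumping the leftmost entry strictly greater than the inserted value down to the next row. The recording tableau Q records, in position (i, j), the step at which that cell was added to P.
  Insert 7 (step 1): P = [7];  Q = [1]
  Insert 3 (step 2): P = [3] / [7];  Q = [1] / [2]
  Insert 6 (step 3): P = [3, 6] / [7];  Q = [1, 3] / [2]
  Insert 2 (step 4): P = [2, 6] / [3] / [7];  Q = [1, 3] / [2] / [4]
  Insert 5 (step 5): P = [2, 5] / [3, 6] / [7];  Q = [1, 3] / [2, 5] / [4]
  Insert 4 (step 6): P = [2, 4] / [3, 5] / [6] / [7];  Q = [1, 3] / [2, 5] / [4] / [6]
  Insert 1 (step 7): P = [1, 4] / [2, 5] / [3] / [6] / [7];  Q = [1, 3] / [2, 5] / [4] / [6] / [7]
  Insert 8 (step 8): P = [1, 4, 8] / [2, 5] / [3] / [6] / [7];  Q = [1, 3, 8] / [2, 5] / [4] / [6] / [7]
Final shape: (3, 2, 1, 1, 1).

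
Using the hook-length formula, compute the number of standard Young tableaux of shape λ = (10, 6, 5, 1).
# SYT of shape (10, 6, 5, 1) = 182801850

Hook-length formula: f^λ = n! / Π hook(c), product over all cells c of the Young diagram. For λ = (10, 6, 5, 1), n = 22 boxes. Hook lengths by row (left-to-right, top-to-bottom): [13, 11, 10, 9, 8, 6, 4, 3, 2, 1]; [8, 6, 5, 4, 3, 1]; [6, 4, 3, 2, 1]; [1]. Product of hooks = 6148738252800. So f^λ = 22! / 6148738252800 = 1124000727777607680000 / 6148738252800 = 182801850.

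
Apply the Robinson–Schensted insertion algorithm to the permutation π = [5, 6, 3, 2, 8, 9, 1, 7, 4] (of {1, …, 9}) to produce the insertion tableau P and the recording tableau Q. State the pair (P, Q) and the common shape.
P = [1, 4, 7, 9] / [2, 6] / [3, 8] / [5];  Q = [1, 2, 5, 6] / [3, 8] / [4, 9] / [7];  common shape = (4, 2, 2, 1)

Row-insert the values π_1, π_2, … into P one at a time, bumping the leftmost entry strictly greater than the inserted value down to the next row. The recording tableau Q records, in position (i, j), the step at which that cell was added to P.
  Insert 5 (step 1): P = [5];  Q = [1]
  Insert 6 (step 2): P = [5, 6];  Q = [1, 2]
  Insert 3 (step 3): P = [3, 6] / [5];  Q = [1, 2] / [3]
  Insert 2 (step 4): P = [2, 6] / [3] / [5];  Q = [1, 2] / [3] / [4]
  Insert 8 (step 5): P = [2, 6, 8] / [3] / [5];  Q = [1, 2, 5] / [3] / [4]
  Insert 9 (step 6): P = [2, 6, 8, 9] / [3] / [5];  Q = [1, 2, 5, 6] / [3] / [4]
  Insert 1 (step 7): P = [1, 6, 8, 9] / [2] / [3] / [5];  Q = [1, 2, 5, 6] / [3] / [4] / [7]
  Insert 7 (step 8): P = [1, 6, 7, 9] / [2, 8] / [3] / [5];  Q = [1, 2, 5, 6] / [3, 8] / [4] / [7]
  Insert 4 (step 9): P = [1, 4, 7, 9] / [2, 6] / [3, 8] / [5];  Q = [1, 2, 5, 6] / [3, 8] / [4, 9] / [7]
Final shape: (4, 2, 2, 1).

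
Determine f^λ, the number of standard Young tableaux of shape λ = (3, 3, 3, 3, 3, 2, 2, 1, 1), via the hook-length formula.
# SYT of shape (3, 3, 3, 3, 3, 2, 2, 1, 1) = 14284998

Hook-length formula: f^λ = n! / Π hook(c), product over all cells c of the Young diagram. For λ = (3, 3, 3, 3, 3, 2, 2, 1, 1), n = 21 boxes. Hook lengths by row (left-to-right, top-to-bottom): [11, 8, 5]; [10, 7, 4]; [9, 6, 3]; [8, 5, 2]; [7, 4, 1]; [5, 2]; [4, 1]; [2]; [1]. Product of hooks = 3576545280000. So f^λ = 21! / 3576545280000 = 51090942171709440000 / 3576545280000 = 14284998.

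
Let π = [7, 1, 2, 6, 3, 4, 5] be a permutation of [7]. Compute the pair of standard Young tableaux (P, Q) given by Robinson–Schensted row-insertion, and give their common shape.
P = [1, 2, 3, 4, 5] / [6] / [7];  Q = [1, 3, 4, 6, 7] / [2] / [5];  common shape = (5, 1, 1)

Row-insert the values π_1, π_2, … into P one at a time, bumping the leftmost entry strictly greater than the inserted value down to the next row. The recording tableau Q records, in position (i, j), the step at which that cell was added to P.
  Insert 7 (step 1): P = [7];  Q = [1]
  Insert 1 (step 2): P = [1] / [7];  Q = [1] / [2]
  Insert 2 (step 3): P = [1, 2] / [7];  Q = [1, 3] / [2]
  Insert 6 (step 4): P = [1, 2, 6] / [7];  Q = [1, 3, 4] / [2]
  Insert 3 (step 5): P = [1, 2, 3] / [6] / [7];  Q = [1, 3, 4] / [2] / [5]
  Insert 4 (step 6): P = [1, 2, 3, 4] / [6] / [7];  Q = [1, 3, 4, 6] / [2] / [5]
  Insert 5 (step 7): P = [1, 2, 3, 4, 5] / [6] / [7];  Q = [1, 3, 4, 6, 7] / [2] / [5]
Final shape: (5, 1, 1).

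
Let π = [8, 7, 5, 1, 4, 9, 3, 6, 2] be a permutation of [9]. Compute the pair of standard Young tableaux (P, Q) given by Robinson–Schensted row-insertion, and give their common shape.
P = [1, 2, 6] / [3, 9] / [4] / [5] / [7] / [8];  Q = [1, 5, 6] / [2, 8] / [3] / [4] / [7] / [9];  common shape = (3, 2, 1, 1, 1, 1)

Row-insert the values π_1, π_2, … into P one at a time, bumping the leftmost entry strictly greater than the inserted value down to the next row. The recording tableau Q records, in position (i, j), the step at which that cell was added to P.
  Insert 8 (step 1): P = [8];  Q = [1]
  Insert 7 (step 2): P = [7] / [8];  Q = [1] / [2]
  Insert 5 (step 3): P = [5] / [7] / [8];  Q = [1] / [2] / [3]
  Insert 1 (step 4): P = [1] / [5] / [7] / [8];  Q = [1] / [2] / [3] / [4]
  Insert 4 (step 5): P = [1, 4] / [5] / [7] / [8];  Q = [1, 5] / [2] / [3] / [4]
  Insert 9 (step 6): P = [1, 4, 9] / [5] / [7] / [8];  Q = [1, 5, 6] / [2] / [3] / [4]
  Insert 3 (step 7): P = [1, 3, 9] / [4] / [5] / [7] / [8];  Q = [1, 5, 6] / [2] / [3] / [4] / [7]
  Insert 6 (step 8): P = [1, 3, 6] / [4, 9] / [5] / [7] / [8];  Q = [1, 5, 6] / [2, 8] / [3] / [4] / [7]
  Insert 2 (step 9): P = [1, 2, 6] / [3, 9] / [4] / [5] / [7] / [8];  Q = [1, 5, 6] / [2, 8] / [3] / [4] / [7] / [9]
Final shape: (3, 2, 1, 1, 1, 1).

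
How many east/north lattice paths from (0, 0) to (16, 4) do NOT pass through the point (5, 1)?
Number of paths = 2661

Total paths from (0, 0) to (16, 4): C(20, 16) = 4845. Paths through (5, 1): (paths (0, 0) → (5, 1)) × (paths (5, 1) → (16, 4)) = C(6, 5) · C(14, 11) = 6 · 364 = 2184. Avoidance count = 4845 − 2184 = 2661.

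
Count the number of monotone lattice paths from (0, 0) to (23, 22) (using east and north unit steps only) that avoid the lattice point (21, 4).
Number of paths = 4116712960300

Total paths from (0, 0) to (23, 22): C(45, 23) = 4116715363800. Paths through (21, 4): (paths (0, 0) → (21, 4)) × (paths (21, 4) → (23, 22)) = C(25, 21) · C(20, 2) = 12650 · 190 = 2403500. Avoidance count = 4116715363800 − 2403500 = 4116712960300.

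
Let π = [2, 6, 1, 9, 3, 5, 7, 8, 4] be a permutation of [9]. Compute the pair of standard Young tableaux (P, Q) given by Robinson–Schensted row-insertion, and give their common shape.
P = [1, 3, 4, 7, 8] / [2, 5, 9] / [6];  Q = [1, 2, 4, 7, 8] / [3, 5, 6] / [9];  common shape = (5, 3, 1)

Row-insert the values π_1, π_2, … into P one at a time, bumping the leftmost entry strictly greater than the inserted value down to the next row. The recording tableau Q records, in position (i, j), the step at which that cell was added to P.
  Insert 2 (step 1): P = [2];  Q = [1]
  Insert 6 (step 2): P = [2, 6];  Q = [1, 2]
  Insert 1 (step 3): P = [1, 6] / [2];  Q = [1, 2] / [3]
  Insert 9 (step 4): P = [1, 6, 9] / [2];  Q = [1, 2, 4] / [3]
  Insert 3 (step 5): P = [1, 3, 9] / [2, 6];  Q = [1, 2, 4] / [3, 5]
  Insert 5 (step 6): P = [1, 3, 5] / [2, 6, 9];  Q = [1, 2, 4] / [3, 5, 6]
  Insert 7 (step 7): P = [1, 3, 5, 7] / [2, 6, 9];  Q = [1, 2, 4, 7] / [3, 5, 6]
  Insert 8 (step 8): P = [1, 3, 5, 7, 8] / [2, 6, 9];  Q = [1, 2, 4, 7, 8] / [3, 5, 6]
  Insert 4 (step 9): P = [1, 3, 4, 7, 8] / [2, 5, 9] / [6];  Q = [1, 2, 4, 7, 8] / [3, 5, 6] / [9]
Final shape: (5, 3, 1).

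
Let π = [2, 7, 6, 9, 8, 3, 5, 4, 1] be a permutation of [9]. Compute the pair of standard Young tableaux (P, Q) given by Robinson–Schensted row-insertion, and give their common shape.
P = [1, 3, 4] / [2, 8] / [5, 9] / [6] / [7];  Q = [1, 2, 4] / [3, 5] / [6, 7] / [8] / [9];  common shape = (3, 2, 2, 1, 1)

Row-insert the values π_1, π_2, … into P one at a time, bumping the leftmost entry strictly greater than the inserted value down to the next row. The recording tableau Q records, in position (i, j), the step at which that cell was added to P.
  Insert 2 (step 1): P = [2];  Q = [1]
  Insert 7 (step 2): P = [2, 7];  Q = [1, 2]
  Insert 6 (step 3): P = [2, 6] / [7];  Q = [1, 2] / [3]
  Insert 9 (step 4): P = [2, 6, 9] / [7];  Q = [1, 2, 4] / [3]
  Insert 8 (step 5): P = [2, 6, 8] / [7, 9];  Q = [1, 2, 4] / [3, 5]
  Insert 3 (step 6): P = [2, 3, 8] / [6, 9] / [7];  Q = [1, 2, 4] / [3, 5] / [6]
  Insert 5 (step 7): P = [2, 3, 5] / [6, 8] / [7, 9];  Q = [1, 2, 4] / [3, 5] / [6, 7]
  Insert 4 (step 8): P = [2, 3, 4] / [5, 8] / [6, 9] / [7];  Q = [1, 2, 4] / [3, 5] / [6, 7] / [8]
  Insert 1 (step 9): P = [1, 3, 4] / [2, 8] / [5, 9] / [6] / [7];  Q = [1, 2, 4] / [3, 5] / [6, 7] / [8] / [9]
Final shape: (3, 2, 2, 1, 1).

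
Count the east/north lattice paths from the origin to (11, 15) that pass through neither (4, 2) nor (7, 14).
Number of paths = 6016085

Inclusion–exclusion. Total paths: C(26, 11) = 7726160. Through P₁: C(6, 4)·C(20, 7) = 1162800. Through P₂: C(21, 7)·C(5, 4) = 581400. Since P₁ is strictly southwest of P₂, a monotone path through both must visit P₁ then P₂; paths through both = C(6, 4)·C(15, 3)·C(5, 4) = 34125. Avoid both = 7726160 − 1162800 − 581400 + 34125 = 6016085.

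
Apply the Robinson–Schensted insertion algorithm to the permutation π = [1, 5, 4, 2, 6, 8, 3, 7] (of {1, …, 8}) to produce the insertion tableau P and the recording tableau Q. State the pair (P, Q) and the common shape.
P = [1, 2, 3, 7] / [4, 6, 8] / [5];  Q = [1, 2, 5, 6] / [3, 7, 8] / [4];  common shape = (4, 3, 1)

Row-insert the values π_1, π_2, … into P one at a time, bumping the leftmost entry strictly greater than the inserted value down to the next row. The recording tableau Q records, in position (i, j), the step at which that cell was added to P.
  Insert 1 (step 1): P = [1];  Q = [1]
  Insert 5 (step 2): P = [1, 5];  Q = [1, 2]
  Insert 4 (step 3): P = [1, 4] / [5];  Q = [1, 2] / [3]
  Insert 2 (step 4): P = [1, 2] / [4] / [5];  Q = [1, 2] / [3] / [4]
  Insert 6 (step 5): P = [1, 2, 6] / [4] / [5];  Q = [1, 2, 5] / [3] / [4]
  Insert 8 (step 6): P = [1, 2, 6, 8] / [4] / [5];  Q = [1, 2, 5, 6] / [3] / [4]
  Insert 3 (step 7): P = [1, 2, 3, 8] / [4, 6] / [5];  Q = [1, 2, 5, 6] / [3, 7] / [4]
  Insert 7 (step 8): P = [1, 2, 3, 7] / [4, 6, 8] / [5];  Q = [1, 2, 5, 6] / [3, 7, 8] / [4]
Final shape: (4, 3, 1).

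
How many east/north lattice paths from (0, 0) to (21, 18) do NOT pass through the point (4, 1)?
Number of paths = 50691112890

Total paths from (0, 0) to (21, 18): C(39, 21) = 62359143990. Paths through (4, 1): (paths (0, 0) → (4, 1)) × (paths (4, 1) → (21, 18)) = C(5, 4) · C(34, 17) = 5 · 2333606220 = 11668031100. Avoidance count = 62359143990 − 11668031100 = 50691112890.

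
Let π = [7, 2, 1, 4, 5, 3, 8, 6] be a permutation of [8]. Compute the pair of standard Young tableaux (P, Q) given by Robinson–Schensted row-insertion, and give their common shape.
P = [1, 3, 5, 6] / [2, 4, 8] / [7];  Q = [1, 4, 5, 7] / [2, 6, 8] / [3];  common shape = (4, 3, 1)

Row-insert the values π_1, π_2, … into P one at a time, bumping the leftmost entry strictly greater than the inserted value down to the next row. The recording tableau Q records, in position (i, j), the step at which that cell was added to P.
  Insert 7 (step 1): P = [7];  Q = [1]
  Insert 2 (step 2): P = [2] / [7];  Q = [1] / [2]
  Insert 1 (step 3): P = [1] / [2] / [7];  Q = [1] / [2] / [3]
  Insert 4 (step 4): P = [1, 4] / [2] / [7];  Q = [1, 4] / [2] / [3]
  Insert 5 (step 5): P = [1, 4, 5] / [2] / [7];  Q = [1, 4, 5] / [2] / [3]
  Insert 3 (step 6): P = [1, 3, 5] / [2, 4] / [7];  Q = [1, 4, 5] / [2, 6] / [3]
  Insert 8 (step 7): P = [1, 3, 5, 8] / [2, 4] / [7];  Q = [1, 4, 5, 7] / [2, 6] / [3]
  Insert 6 (step 8): P = [1, 3, 5, 6] / [2, 4, 8] / [7];  Q = [1, 4, 5, 7] / [2, 6, 8] / [3]
Final shape: (4, 3, 1).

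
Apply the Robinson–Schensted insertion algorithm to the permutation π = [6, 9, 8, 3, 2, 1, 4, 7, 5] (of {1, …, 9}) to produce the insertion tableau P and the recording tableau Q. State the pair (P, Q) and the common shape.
P = [1, 4, 5] / [2, 7] / [3, 8] / [6] / [9];  Q = [1, 2, 8] / [3, 7] / [4, 9] / [5] / [6];  common shape = (3, 2, 2, 1, 1)

Row-insert the values π_1, π_2, … into P one at a time, bumping the leftmost entry strictly greater than the inserted value down to the next row. The recording tableau Q records, in position (i, j), the step at which that cell was added to P.
  Insert 6 (step 1): P = [6];  Q = [1]
  Insert 9 (step 2): P = [6, 9];  Q = [1, 2]
  Insert 8 (step 3): P = [6, 8] / [9];  Q = [1, 2] / [3]
  Insert 3 (step 4): P = [3, 8] / [6] / [9];  Q = [1, 2] / [3] / [4]
  Insert 2 (step 5): P = [2, 8] / [3] / [6] / [9];  Q = [1, 2] / [3] / [4] / [5]
  Insert 1 (step 6): P = [1, 8] / [2] / [3] / [6] / [9];  Q = [1, 2] / [3] / [4] / [5] / [6]
  Insert 4 (step 7): P = [1, 4] / [2, 8] / [3] / [6] / [9];  Q = [1, 2] / [3, 7] / [4] / [5] / [6]
  Insert 7 (step 8): P = [1, 4, 7] / [2, 8] / [3] / [6] / [9];  Q = [1, 2, 8] / [3, 7] / [4] / [5] / [6]
  Insert 5 (step 9): P = [1, 4, 5] / [2, 7] / [3, 8] / [6] / [9];  Q = [1, 2, 8] / [3, 7] / [4, 9] / [5] / [6]
Final shape: (3, 2, 2, 1, 1).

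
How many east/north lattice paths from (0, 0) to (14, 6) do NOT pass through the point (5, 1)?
Number of paths = 26748

Total paths from (0, 0) to (14, 6): C(20, 14) = 38760. Paths through (5, 1): (paths (0, 0) → (5, 1)) × (paths (5, 1) → (14, 6)) = C(6, 5) · C(14, 9) = 6 · 2002 = 12012. Avoidance count = 38760 − 12012 = 26748.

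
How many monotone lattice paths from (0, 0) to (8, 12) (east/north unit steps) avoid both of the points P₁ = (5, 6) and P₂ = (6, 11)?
Number of paths = 58350

Inclusion–exclusion. Total paths: C(20, 8) = 125970. Through P₁: C(11, 5)·C(9, 3) = 38808. Through P₂: C(17, 6)·C(3, 2) = 37128. Since P₁ is strictly southwest of P₂, a monotone path through both must visit P₁ then P₂; paths through both = C(11, 5)·C(6, 1)·C(3, 2) = 8316. Avoid both = 125970 − 38808 − 37128 + 8316 = 58350.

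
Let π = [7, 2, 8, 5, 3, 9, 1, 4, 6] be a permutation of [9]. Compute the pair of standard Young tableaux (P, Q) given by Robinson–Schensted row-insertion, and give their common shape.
P = [1, 3, 4, 6] / [2, 8, 9] / [5] / [7];  Q = [1, 3, 6, 9] / [2, 4, 8] / [5] / [7];  common shape = (4, 3, 1, 1)

Row-insert the values π_1, π_2, … into P one at a time, bumping the leftmost entry strictly greater than the inserted value down to the next row. The recording tableau Q records, in position (i, j), the step at which that cell was added to P.
  Insert 7 (step 1): P = [7];  Q = [1]
  Insert 2 (step 2): P = [2] / [7];  Q = [1] / [2]
  Insert 8 (step 3): P = [2, 8] / [7];  Q = [1, 3] / [2]
  Insert 5 (step 4): P = [2, 5] / [7, 8];  Q = [1, 3] / [2, 4]
  Insert 3 (step 5): P = [2, 3] / [5, 8] / [7];  Q = [1, 3] / [2, 4] / [5]
  Insert 9 (step 6): P = [2, 3, 9] / [5, 8] / [7];  Q = [1, 3, 6] / [2, 4] / [5]
  Insert 1 (step 7): P = [1, 3, 9] / [2, 8] / [5] / [7];  Q = [1, 3, 6] / [2, 4] / [5] / [7]
  Insert 4 (step 8): P = [1, 3, 4] / [2, 8, 9] / [5] / [7];  Q = [1, 3, 6] / [2, 4, 8] / [5] / [7]
  Insert 6 (step 9): P = [1, 3, 4, 6] / [2, 8, 9] / [5] / [7];  Q = [1, 3, 6, 9] / [2, 4, 8] / [5] / [7]
Final shape: (4, 3, 1, 1).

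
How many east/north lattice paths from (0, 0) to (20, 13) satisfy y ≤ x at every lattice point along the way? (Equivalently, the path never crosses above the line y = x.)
Number of paths = 218349120

By the reflection principle (André's argument), the number of monotone paths to (20, 13) with n ≤ m that never go above y = x is C(33, 20) − C(33, 21) = 573166440 − 354817320 = 218349120.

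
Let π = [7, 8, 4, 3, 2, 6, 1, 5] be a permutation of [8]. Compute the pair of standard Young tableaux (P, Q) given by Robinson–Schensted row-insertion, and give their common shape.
P = [1, 5] / [2, 6] / [3, 8] / [4] / [7];  Q = [1, 2] / [3, 6] / [4, 8] / [5] / [7];  common shape = (2, 2, 2, 1, 1)

Row-insert the values π_1, π_2, … into P one at a time, bumping the leftmost entry strictly greater than the inserted value down to the next row. The recording tableau Q records, in position (i, j), the step at which that cell was added to P.
  Insert 7 (step 1): P = [7];  Q = [1]
  Insert 8 (step 2): P = [7, 8];  Q = [1, 2]
  Insert 4 (step 3): P = [4, 8] / [7];  Q = [1, 2] / [3]
  Insert 3 (step 4): P = [3, 8] / [4] / [7];  Q = [1, 2] / [3] / [4]
  Insert 2 (step 5): P = [2, 8] / [3] / [4] / [7];  Q = [1, 2] / [3] / [4] / [5]
  Insert 6 (step 6): P = [2, 6] / [3, 8] / [4] / [7];  Q = [1, 2] / [3, 6] / [4] / [5]
  Insert 1 (step 7): P = [1, 6] / [2, 8] / [3] / [4] / [7];  Q = [1, 2] / [3, 6] / [4] / [5] / [7]
  Insert 5 (step 8): P = [1, 5] / [2, 6] / [3, 8] / [4] / [7];  Q = [1, 2] / [3, 6] / [4, 8] / [5] / [7]
Final shape: (2, 2, 2, 1, 1).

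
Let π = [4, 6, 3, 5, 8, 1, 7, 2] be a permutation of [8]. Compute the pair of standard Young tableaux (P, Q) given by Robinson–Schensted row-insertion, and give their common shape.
P = [1, 2, 7] / [3, 5, 8] / [4, 6];  Q = [1, 2, 5] / [3, 4, 7] / [6, 8];  common shape = (3, 3, 2)

Row-insert the values π_1, π_2, … into P one at a time, bumping the leftmost entry strictly greater than the inserted value down to the next row. The recording tableau Q records, in position (i, j), the step at which that cell was added to P.
  Insert 4 (step 1): P = [4];  Q = [1]
  Insert 6 (step 2): P = [4, 6];  Q = [1, 2]
  Insert 3 (step 3): P = [3, 6] / [4];  Q = [1, 2] / [3]
  Insert 5 (step 4): P = [3, 5] / [4, 6];  Q = [1, 2] / [3, 4]
  Insert 8 (step 5): P = [3, 5, 8] / [4, 6];  Q = [1, 2, 5] / [3, 4]
  Insert 1 (step 6): P = [1, 5, 8] / [3, 6] / [4];  Q = [1, 2, 5] / [3, 4] / [6]
  Insert 7 (step 7): P = [1, 5, 7] / [3, 6, 8] / [4];  Q = [1, 2, 5] / [3, 4, 7] / [6]
  Insert 2 (step 8): P = [1, 2, 7] / [3, 5, 8] / [4, 6];  Q = [1, 2, 5] / [3, 4, 7] / [6, 8]
Final shape: (3, 3, 2).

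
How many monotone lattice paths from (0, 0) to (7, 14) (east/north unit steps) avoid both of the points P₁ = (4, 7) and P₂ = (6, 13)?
Number of paths = 40896

Inclusion–exclusion. Total paths: C(21, 7) = 116280. Through P₁: C(11, 4)·C(10, 3) = 39600. Through P₂: C(19, 6)·C(2, 1) = 54264. Since P₁ is strictly southwest of P₂, a monotone path through both must visit P₁ then P₂; paths through both = C(11, 4)·C(8, 2)·C(2, 1) = 18480. Avoid both = 116280 − 39600 − 54264 + 18480 = 40896.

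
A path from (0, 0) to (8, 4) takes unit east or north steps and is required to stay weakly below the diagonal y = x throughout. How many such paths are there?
Number of paths = 275

By the reflection principle (André's argument), the number of monotone paths to (8, 4) with n ≤ m that never go above y = x is C(12, 8) − C(12, 9) = 495 − 220 = 275.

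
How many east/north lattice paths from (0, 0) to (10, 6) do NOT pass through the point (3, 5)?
Number of paths = 7560

Total paths from (0, 0) to (10, 6): C(16, 10) = 8008. Paths through (3, 5): (paths (0, 0) → (3, 5)) × (paths (3, 5) → (10, 6)) = C(8, 3) · C(8, 7) = 56 · 8 = 448. Avoidance count = 8008 − 448 = 7560.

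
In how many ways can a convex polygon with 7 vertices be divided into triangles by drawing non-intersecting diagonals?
C_5 = 42

These polygon triangulations are counted by the Catalan number C_n = (1/(n + 1)) · C(2n, n). For n = 5: C_5 = (1/6) · C(10, 5) = 252/6 = 42.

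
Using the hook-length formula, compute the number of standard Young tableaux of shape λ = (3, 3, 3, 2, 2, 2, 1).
# SYT of shape (3, 3, 3, 2, 2, 2, 1) = 91520

Hook-length formula: f^λ = n! / Π hook(c), product over all cells c of the Young diagram. For λ = (3, 3, 3, 2, 2, 2, 1), n = 16 boxes. Hook lengths by row (left-to-right, top-to-bottom): [9, 7, 3]; [8, 6, 2]; [7, 5, 1]; [5, 3]; [4, 2]; [3, 1]; [1]. Product of hooks = 228614400. So f^λ = 16! / 228614400 = 20922789888000 / 228614400 = 91520.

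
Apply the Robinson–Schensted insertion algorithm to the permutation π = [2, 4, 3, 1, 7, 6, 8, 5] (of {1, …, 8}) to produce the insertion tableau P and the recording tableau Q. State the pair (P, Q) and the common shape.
P = [1, 3, 5, 8] / [2, 6] / [4, 7];  Q = [1, 2, 5, 7] / [3, 6] / [4, 8];  common shape = (4, 2, 2)

Row-insert the values π_1, π_2, … into P one at a time, bumping the leftmost entry strictly greater than the inserted value down to the next row. The recording tableau Q records, in position (i, j), the step at which that cell was added to P.
  Insert 2 (step 1): P = [2];  Q = [1]
  Insert 4 (step 2): P = [2, 4];  Q = [1, 2]
  Insert 3 (step 3): P = [2, 3] / [4];  Q = [1, 2] / [3]
  Insert 1 (step 4): P = [1, 3] / [2] / [4];  Q = [1, 2] / [3] / [4]
  Insert 7 (step 5): P = [1, 3, 7] / [2] / [4];  Q = [1, 2, 5] / [3] / [4]
  Insert 6 (step 6): P = [1, 3, 6] / [2, 7] / [4];  Q = [1, 2, 5] / [3, 6] / [4]
  Insert 8 (step 7): P = [1, 3, 6, 8] / [2, 7] / [4];  Q = [1, 2, 5, 7] / [3, 6] / [4]
  Insert 5 (step 8): P = [1, 3, 5, 8] / [2, 6] / [4, 7];  Q = [1, 2, 5, 7] / [3, 6] / [4, 8]
Final shape: (4, 2, 2).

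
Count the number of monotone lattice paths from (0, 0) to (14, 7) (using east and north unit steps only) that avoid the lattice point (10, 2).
Number of paths = 107964

Total paths from (0, 0) to (14, 7): C(21, 14) = 116280. Paths through (10, 2): (paths (0, 0) → (10, 2)) × (paths (10, 2) → (14, 7)) = C(12, 10) · C(9, 4) = 66 · 126 = 8316. Avoidance count = 116280 − 8316 = 107964.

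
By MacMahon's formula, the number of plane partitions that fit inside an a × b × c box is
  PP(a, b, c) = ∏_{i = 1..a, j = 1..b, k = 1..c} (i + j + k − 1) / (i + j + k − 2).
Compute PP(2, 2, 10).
PP(2, 2, 10) = 1716

Evaluate the triple product over i = 1..2, j = 1..2, k = 1..10. The factors are (2/1) · (3/2) · (4/3) · (5/4) · (6/5) · (7/6) · (8/7) · (9/8) · … (40 factors total). The numerators and denominators telescope so the product is an integer; carrying out the multiplication exactly gives PP(2, 2, 10) = 1716.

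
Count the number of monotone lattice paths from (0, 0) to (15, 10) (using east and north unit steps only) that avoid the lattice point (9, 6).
Number of paths = 2217710

Total paths from (0, 0) to (15, 10): C(25, 15) = 3268760. Paths through (9, 6): (paths (0, 0) → (9, 6)) × (paths (9, 6) → (15, 10)) = C(15, 9) · C(10, 6) = 5005 · 210 = 1051050. Avoidance count = 3268760 − 1051050 = 2217710.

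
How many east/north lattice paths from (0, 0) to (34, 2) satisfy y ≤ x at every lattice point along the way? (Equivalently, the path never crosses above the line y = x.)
Number of paths = 594

By the reflection principle (André's argument), the number of monotone paths to (34, 2) with n ≤ m that never go above y = x is C(36, 34) − C(36, 35) = 630 − 36 = 594.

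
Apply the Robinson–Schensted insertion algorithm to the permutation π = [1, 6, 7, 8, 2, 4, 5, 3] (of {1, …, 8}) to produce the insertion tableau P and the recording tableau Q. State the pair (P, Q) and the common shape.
P = [1, 2, 3, 5] / [4, 7, 8] / [6];  Q = [1, 2, 3, 4] / [5, 6, 7] / [8];  common shape = (4, 3, 1)

Row-insert the values π_1, π_2, … into P one at a time, bumping the leftmost entry strictly greater than the inserted value down to the next row. The recording tableau Q records, in position (i, j), the step at which that cell was added to P.
  Insert 1 (step 1): P = [1];  Q = [1]
  Insert 6 (step 2): P = [1, 6];  Q = [1, 2]
  Insert 7 (step 3): P = [1, 6, 7];  Q = [1, 2, 3]
  Insert 8 (step 4): P = [1, 6, 7, 8];  Q = [1, 2, 3, 4]
  Insert 2 (step 5): P = [1, 2, 7, 8] / [6];  Q = [1, 2, 3, 4] / [5]
  Insert 4 (step 6): P = [1, 2, 4, 8] / [6, 7];  Q = [1, 2, 3, 4] / [5, 6]
  Insert 5 (step 7): P = [1, 2, 4, 5] / [6, 7, 8];  Q = [1, 2, 3, 4] / [5, 6, 7]
  Insert 3 (step 8): P = [1, 2, 3, 5] / [4, 7, 8] / [6];  Q = [1, 2, 3, 4] / [5, 6, 7] / [8]
Final shape: (4, 3, 1).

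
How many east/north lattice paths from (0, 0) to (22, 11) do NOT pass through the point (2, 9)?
Number of paths = 193524015

Total paths from (0, 0) to (22, 11): C(33, 22) = 193536720. Paths through (2, 9): (paths (0, 0) → (2, 9)) × (paths (2, 9) → (22, 11)) = C(11, 2) · C(22, 20) = 55 · 231 = 12705. Avoidance count = 193536720 − 12705 = 193524015.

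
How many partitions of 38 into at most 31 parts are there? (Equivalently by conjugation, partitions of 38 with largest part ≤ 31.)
p(38, parts ≤ 31) = 25985

Use the recurrence p(n, m) = p(n, m−1) + p(n−m, m): either the largest part is < m (count p(n, m−1)) or the largest part is exactly m (remove one copy of m, count p(n−m, m)). With p(0, ·) = 1 this gives p(38, parts ≤ 31) = 25985. (By conjugating Young diagrams, this also counts partitions of 38 into at most 31 parts.)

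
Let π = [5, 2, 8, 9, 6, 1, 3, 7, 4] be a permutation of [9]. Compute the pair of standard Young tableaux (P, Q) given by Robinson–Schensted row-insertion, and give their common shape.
P = [1, 3, 4] / [2, 6, 7] / [5, 8, 9];  Q = [1, 3, 4] / [2, 5, 8] / [6, 7, 9];  common shape = (3, 3, 3)

Row-insert the values π_1, π_2, … into P one at a time, bumping the leftmost entry strictly greater than the inserted value down to the next row. The recording tableau Q records, in position (i, j), the step at which that cell was added to P.
  Insert 5 (step 1): P = [5];  Q = [1]
  Insert 2 (step 2): P = [2] / [5];  Q = [1] / [2]
  Insert 8 (step 3): P = [2, 8] / [5];  Q = [1, 3] / [2]
  Insert 9 (step 4): P = [2, 8, 9] / [5];  Q = [1, 3, 4] / [2]
  Insert 6 (step 5): P = [2, 6, 9] / [5, 8];  Q = [1, 3, 4] / [2, 5]
  Insert 1 (step 6): P = [1, 6, 9] / [2, 8] / [5];  Q = [1, 3, 4] / [2, 5] / [6]
  Insert 3 (step 7): P = [1, 3, 9] / [2, 6] / [5, 8];  Q = [1, 3, 4] / [2, 5] / [6, 7]
  Insert 7 (step 8): P = [1, 3, 7] / [2, 6, 9] / [5, 8];  Q = [1, 3, 4] / [2, 5, 8] / [6, 7]
  Insert 4 (step 9): P = [1, 3, 4] / [2, 6, 7] / [5, 8, 9];  Q = [1, 3, 4] / [2, 5, 8] / [6, 7, 9]
Final shape: (3, 3, 3).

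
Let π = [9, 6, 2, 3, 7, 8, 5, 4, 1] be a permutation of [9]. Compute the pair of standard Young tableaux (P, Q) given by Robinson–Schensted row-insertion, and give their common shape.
P = [1, 3, 4, 8] / [2, 7] / [5] / [6] / [9];  Q = [1, 4, 5, 6] / [2, 7] / [3] / [8] / [9];  common shape = (4, 2, 1, 1, 1)

Row-insert the values π_1, π_2, … into P one at a time, bumping the leftmost entry strictly greater than the inserted value down to the next row. The recording tableau Q records, in position (i, j), the step at which that cell was added to P.
  Insert 9 (step 1): P = [9];  Q = [1]
  Insert 6 (step 2): P = [6] / [9];  Q = [1] / [2]
  Insert 2 (step 3): P = [2] / [6] / [9];  Q = [1] / [2] / [3]
  Insert 3 (step 4): P = [2, 3] / [6] / [9];  Q = [1, 4] / [2] / [3]
  Insert 7 (step 5): P = [2, 3, 7] / [6] / [9];  Q = [1, 4, 5] / [2] / [3]
  Insert 8 (step 6): P = [2, 3, 7, 8] / [6] / [9];  Q = [1, 4, 5, 6] / [2] / [3]
  Insert 5 (step 7): P = [2, 3, 5, 8] / [6, 7] / [9];  Q = [1, 4, 5, 6] / [2, 7] / [3]
  Insert 4 (step 8): P = [2, 3, 4, 8] / [5, 7] / [6] / [9];  Q = [1, 4, 5, 6] / [2, 7] / [3] / [8]
  Insert 1 (step 9): P = [1, 3, 4, 8] / [2, 7] / [5] / [6] / [9];  Q = [1, 4, 5, 6] / [2, 7] / [3] / [8] / [9]
Final shape: (4, 2, 1, 1, 1).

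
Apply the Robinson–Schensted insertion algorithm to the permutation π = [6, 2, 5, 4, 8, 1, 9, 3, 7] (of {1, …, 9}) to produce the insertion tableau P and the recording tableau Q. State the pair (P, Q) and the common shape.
P = [1, 3, 7, 9] / [2, 4, 8] / [5] / [6];  Q = [1, 3, 5, 7] / [2, 8, 9] / [4] / [6];  common shape = (4, 3, 1, 1)

Row-insert the values π_1, π_2, … into P one at a time, bumping the leftmost entry strictly greater than the inserted value down to the next row. The recording tableau Q records, in position (i, j), the step at which that cell was added to P.
  Insert 6 (step 1): P = [6];  Q = [1]
  Insert 2 (step 2): P = [2] / [6];  Q = [1] / [2]
  Insert 5 (step 3): P = [2, 5] / [6];  Q = [1, 3] / [2]
  Insert 4 (step 4): P = [2, 4] / [5] / [6];  Q = [1, 3] / [2] / [4]
  Insert 8 (step 5): P = [2, 4, 8] / [5] / [6];  Q = [1, 3, 5] / [2] / [4]
  Insert 1 (step 6): P = [1, 4, 8] / [2] / [5] / [6];  Q = [1, 3, 5] / [2] / [4] / [6]
  Insert 9 (step 7): P = [1, 4, 8, 9] / [2] / [5] / [6];  Q = [1, 3, 5, 7] / [2] / [4] / [6]
  Insert 3 (step 8): P = [1, 3, 8, 9] / [2, 4] / [5] / [6];  Q = [1, 3, 5, 7] / [2, 8] / [4] / [6]
  Insert 7 (step 9): P = [1, 3, 7, 9] / [2, 4, 8] / [5] / [6];  Q = [1, 3, 5, 7] / [2, 8, 9] / [4] / [6]
Final shape: (4, 3, 1, 1).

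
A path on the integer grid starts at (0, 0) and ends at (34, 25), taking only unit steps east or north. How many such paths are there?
Number of paths = 30284005485024837

A monotone lattice path from (0, 0) to (34, 25) consists of 34 east steps and 25 north steps in some order, so it is determined by which 34 of the 59 steps are east. The count is C(59, 34) = 30284005485024837.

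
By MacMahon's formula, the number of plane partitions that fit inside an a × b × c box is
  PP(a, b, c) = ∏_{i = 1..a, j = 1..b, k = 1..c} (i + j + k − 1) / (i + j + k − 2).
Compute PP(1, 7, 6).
PP(1, 7, 6) = 1716

Evaluate the triple product over i = 1..1, j = 1..7, k = 1..6. The factors are (2/1) · (3/2) · (4/3) · (5/4) · (6/5) · (7/6) · (3/2) · (4/3) · … (42 factors total). The numerators and denominators telescope so the product is an integer; carrying out the multiplication exactly gives PP(1, 7, 6) = 1716.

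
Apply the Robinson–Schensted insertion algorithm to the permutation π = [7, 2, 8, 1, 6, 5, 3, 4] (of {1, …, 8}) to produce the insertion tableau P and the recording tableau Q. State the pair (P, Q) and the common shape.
P = [1, 3, 4] / [2, 5] / [6, 8] / [7];  Q = [1, 3, 8] / [2, 5] / [4, 6] / [7];  common shape = (3, 2, 2, 1)

Row-insert the values π_1, π_2, … into P one at a time, bumping the leftmost entry strictly greater than the inserted value down to the next row. The recording tableau Q records, in position (i, j), the step at which that cell was added to P.
  Insert 7 (step 1): P = [7];  Q = [1]
  Insert 2 (step 2): P = [2] / [7];  Q = [1] / [2]
  Insert 8 (step 3): P = [2, 8] / [7];  Q = [1, 3] / [2]
  Insert 1 (step 4): P = [1, 8] / [2] / [7];  Q = [1, 3] / [2] / [4]
  Insert 6 (step 5): P = [1, 6] / [2, 8] / [7];  Q = [1, 3] / [2, 5] / [4]
  Insert 5 (step 6): P = [1, 5] / [2, 6] / [7, 8];  Q = [1, 3] / [2, 5] / [4, 6]
  Insert 3 (step 7): P = [1, 3] / [2, 5] / [6, 8] / [7];  Q = [1, 3] / [2, 5] / [4, 6] / [7]
  Insert 4 (step 8): P = [1, 3, 4] / [2, 5] / [6, 8] / [7];  Q = [1, 3, 8] / [2, 5] / [4, 6] / [7]
Final shape: (3, 2, 2, 1).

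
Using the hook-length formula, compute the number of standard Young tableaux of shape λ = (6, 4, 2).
# SYT of shape (6, 4, 2) = 2673

Hook-length formula: f^λ = n! / Π hook(c), product over all cells c of the Young diagram. For λ = (6, 4, 2), n = 12 boxes. Hook lengths by row (left-to-right, top-to-bottom): [8, 7, 5, 4, 2, 1]; [5, 4, 2, 1]; [2, 1]. Product of hooks = 179200. So f^λ = 12! / 179200 = 479001600 / 179200 = 2673.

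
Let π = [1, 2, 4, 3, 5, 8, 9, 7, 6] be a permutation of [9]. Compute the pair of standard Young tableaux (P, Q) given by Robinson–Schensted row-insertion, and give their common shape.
P = [1, 2, 3, 5, 6, 9] / [4, 7] / [8];  Q = [1, 2, 3, 5, 6, 7] / [4, 8] / [9];  common shape = (6, 2, 1)

Row-insert the values π_1, π_2, … into P one at a time, bumping the leftmost entry strictly greater than the inserted value down to the next row. The recording tableau Q records, in position (i, j), the step at which that cell was added to P.
  Insert 1 (step 1): P = [1];  Q = [1]
  Insert 2 (step 2): P = [1, 2];  Q = [1, 2]
  Insert 4 (step 3): P = [1, 2, 4];  Q = [1, 2, 3]
  Insert 3 (step 4): P = [1, 2, 3] / [4];  Q = [1, 2, 3] / [4]
  Insert 5 (step 5): P = [1, 2, 3, 5] / [4];  Q = [1, 2, 3, 5] / [4]
  Insert 8 (step 6): P = [1, 2, 3, 5, 8] / [4];  Q = [1, 2, 3, 5, 6] / [4]
  Insert 9 (step 7): P = [1, 2, 3, 5, 8, 9] / [4];  Q = [1, 2, 3, 5, 6, 7] / [4]
  Insert 7 (step 8): P = [1, 2, 3, 5, 7, 9] / [4, 8];  Q = [1, 2, 3, 5, 6, 7] / [4, 8]
  Insert 6 (step 9): P = [1, 2, 3, 5, 6, 9] / [4, 7] / [8];  Q = [1, 2, 3, 5, 6, 7] / [4, 8] / [9]
Final shape: (6, 2, 1).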